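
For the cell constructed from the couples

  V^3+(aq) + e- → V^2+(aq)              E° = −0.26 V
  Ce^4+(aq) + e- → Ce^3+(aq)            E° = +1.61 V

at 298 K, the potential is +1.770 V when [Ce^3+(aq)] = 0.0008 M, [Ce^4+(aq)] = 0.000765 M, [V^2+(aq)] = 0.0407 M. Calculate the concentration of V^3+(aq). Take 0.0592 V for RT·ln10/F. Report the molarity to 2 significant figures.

1.9 M

Ce⁴⁺/Ce³⁺ is the cathode (higher E°); E°cell = +1.61 − (−0.26) = +1.87 V with n = 1.
Since E = E° − (0.0592/n)·log Q, log Q = n(E° − E)/0.0592 = 1.689.
For Ce^4+(aq) + V^2+(aq) → Ce^3+(aq) + V^3+(aq), the reaction quotient is Q = ([Ce^3+(aq)]·[V^3+(aq)]) / ([Ce^4+(aq)]·[V^2+(aq)]).
Isolating [V^3+(aq)] in Q = 10^{1.689} yields log [V^3+(aq)] = 0.279, i.e. 1.9 M.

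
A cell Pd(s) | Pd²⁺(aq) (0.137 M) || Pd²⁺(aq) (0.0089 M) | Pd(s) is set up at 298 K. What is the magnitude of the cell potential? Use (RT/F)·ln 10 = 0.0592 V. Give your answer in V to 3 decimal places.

For a concentration cell E°cell = 0, since both electrodes use the same couple.
The compartment with the higher Pd²⁺(aq) concentration (0.137 M) acts as the cathode; ions are reduced there and produced at the dilute (0.0089 M) anode.
With n = 2, Ecell = −(0.0592/2)·log([dilute]/[conc]) = −(0.0592/2)·log(0.0089/0.137) = +0.035 V.

0.035 V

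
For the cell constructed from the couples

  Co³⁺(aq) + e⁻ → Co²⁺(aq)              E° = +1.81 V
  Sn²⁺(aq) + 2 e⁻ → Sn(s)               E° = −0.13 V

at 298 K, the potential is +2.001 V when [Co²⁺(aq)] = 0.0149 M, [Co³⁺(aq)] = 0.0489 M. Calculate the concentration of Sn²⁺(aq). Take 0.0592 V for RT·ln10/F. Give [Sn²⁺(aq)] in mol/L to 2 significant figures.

With Co³⁺/Co²⁺ at the cathode and Sn²⁺/Sn at the anode, E°cell = +1.81 − (−0.13) = +1.94 V (n = 2).
Since E = E° − (0.0592/n)·log Q, log Q = n(E° − E)/0.0592 = −2.061.
For 2 Co³⁺(aq) + Sn(s) → 2 Co²⁺(aq) + Sn²⁺(aq), the reaction quotient is Q = ([Co²⁺(aq)]^2·[Sn²⁺(aq)]) / [Co³⁺(aq)]^2.
Solving for the unknown gives log [Sn²⁺(aq)] = −1.029, so [Sn²⁺(aq)] ≈ 0.094 M.

0.094 M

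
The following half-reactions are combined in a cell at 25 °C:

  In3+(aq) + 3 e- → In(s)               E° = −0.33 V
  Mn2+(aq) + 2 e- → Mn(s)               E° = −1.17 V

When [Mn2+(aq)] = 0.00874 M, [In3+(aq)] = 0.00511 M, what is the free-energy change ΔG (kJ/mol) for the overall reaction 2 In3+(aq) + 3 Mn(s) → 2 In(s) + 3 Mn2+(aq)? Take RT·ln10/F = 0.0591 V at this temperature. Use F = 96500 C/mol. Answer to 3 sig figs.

The standard cell potential is −0.33 − (−1.17) = +0.84 V, with n = 6 electrons in the balanced equation.
Q = [Mn2+(aq)]^3 / [In3+(aq)]^2 = 0.0256, so log Q = −1.592 and E = +0.84 − (0.0591/6)(−1.592) = +0.8557 V.
Then ΔG = −nFE = −6 × 96500 × +0.8557 J/mol = −495 kJ/mol.

−495 kJ/mol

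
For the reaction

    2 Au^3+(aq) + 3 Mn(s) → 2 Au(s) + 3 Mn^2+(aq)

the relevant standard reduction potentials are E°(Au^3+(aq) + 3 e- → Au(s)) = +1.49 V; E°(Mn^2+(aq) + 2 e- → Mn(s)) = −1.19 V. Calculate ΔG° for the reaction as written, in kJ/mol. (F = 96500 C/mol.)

In the reaction as written Au^3+(aq) is reduced, so the Au³⁺/Au couple is the cathode and Mn²⁺/Mn is the anode.
E°cell = +1.49 − (−1.19) = +2.68 V; balancing electrons gives n = 6.
ΔG° = −nFE°cell = −(6)(96500)(+2.68) J/mol = −1552 kJ/mol.

−1552 kJ/mol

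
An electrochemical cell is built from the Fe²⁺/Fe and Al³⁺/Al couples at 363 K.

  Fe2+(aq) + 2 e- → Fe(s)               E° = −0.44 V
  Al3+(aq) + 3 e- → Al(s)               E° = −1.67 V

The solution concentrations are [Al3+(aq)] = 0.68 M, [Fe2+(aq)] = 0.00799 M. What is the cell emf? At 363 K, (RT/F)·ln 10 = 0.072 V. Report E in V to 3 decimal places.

The Fe²⁺/Fe couple has the more positive E°, so it is the cathode; Al³⁺/Al is the anode.
The standard potential is −0.44 − (−1.67) = +1.23 V and the balanced reaction transfers n = 6 electrons.
Balancing gives 3 Fe2+(aq) + 2 Al(s) → 3 Fe(s) + 2 Al3+(aq); hence Q = [Al3+(aq)]^2 / [Fe2+(aq)]^3 = 9.07×10^5 (log Q = 5.957).
E = E° − (0.072/n)·log Q = +1.23 − (0.072/6)(5.957) = +1.159 V.

+1.159 V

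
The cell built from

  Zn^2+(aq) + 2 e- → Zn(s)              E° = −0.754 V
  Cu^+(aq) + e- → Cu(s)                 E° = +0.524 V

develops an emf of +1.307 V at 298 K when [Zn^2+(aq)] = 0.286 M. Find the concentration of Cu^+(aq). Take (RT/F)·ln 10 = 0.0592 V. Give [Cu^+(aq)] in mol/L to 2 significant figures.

1.7 M

The Cu⁺/Cu couple has the larger reduction potential, so it is the cathode: E°cell = +0.524 − (−0.754) = +1.278 V and n = 2.
From the Nernst equation, log Q = n(E° − E)/0.0592 = 2·(+1.278 − (+1.307))/0.0592 = −0.980.
For 2 Cu^+(aq) + Zn(s) → 2 Cu(s) + Zn^2+(aq), the reaction quotient is Q = [Zn^2+(aq)] / [Cu^+(aq)]^2.
Substituting the known concentrations and solving, log [Cu^+(aq)] = 0.218 and [Cu^+(aq)] = 1.7 M.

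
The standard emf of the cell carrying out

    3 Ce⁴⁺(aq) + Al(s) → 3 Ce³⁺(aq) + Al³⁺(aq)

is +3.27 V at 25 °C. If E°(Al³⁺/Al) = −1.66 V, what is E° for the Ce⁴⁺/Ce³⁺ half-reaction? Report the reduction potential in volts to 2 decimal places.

In the reaction as written the Ce⁴⁺/Ce³⁺ couple is reduced (cathode) and Al³⁺/Al is oxidized (anode), so E°cell = E°(Ce⁴⁺/Ce³⁺) − E°(Al³⁺/Al).
E°(Ce⁴⁺/Ce³⁺) = E°cell + E°(anode) = +3.27 + (−1.66) = +1.61 V.

+1.61 V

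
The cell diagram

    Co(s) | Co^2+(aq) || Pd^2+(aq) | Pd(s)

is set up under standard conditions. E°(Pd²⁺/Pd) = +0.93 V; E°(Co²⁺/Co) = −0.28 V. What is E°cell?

+1.21 V

By convention the left-hand electrode in cell notation is the anode (oxidation) and the right-hand electrode is the cathode (reduction).
E°cell = E°(right) − E°(left) = +0.93 − (−0.28) = +1.21 V.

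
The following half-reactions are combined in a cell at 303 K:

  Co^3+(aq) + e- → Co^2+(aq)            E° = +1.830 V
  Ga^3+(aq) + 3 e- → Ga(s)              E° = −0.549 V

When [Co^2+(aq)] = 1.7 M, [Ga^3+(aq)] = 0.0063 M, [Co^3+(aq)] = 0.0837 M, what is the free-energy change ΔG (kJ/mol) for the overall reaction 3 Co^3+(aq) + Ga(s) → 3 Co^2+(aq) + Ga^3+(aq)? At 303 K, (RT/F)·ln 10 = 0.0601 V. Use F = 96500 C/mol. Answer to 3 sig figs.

−679 kJ/mol

With Co³⁺/Co²⁺ reduced at the cathode, E°cell = +1.830 − (−0.549) = +2.379 V and n = 3.
Q = ([Co^2+(aq)]^3·[Ga^3+(aq)]) / [Co^3+(aq)]^3 = 52.8, so log Q = 1.723 and E = +2.379 − (0.0601/3)(1.723) = +2.3445 V.
Finally ΔG = −nFE = −(3)(96500 C/mol)(+2.3445 V) = −679 kJ/mol.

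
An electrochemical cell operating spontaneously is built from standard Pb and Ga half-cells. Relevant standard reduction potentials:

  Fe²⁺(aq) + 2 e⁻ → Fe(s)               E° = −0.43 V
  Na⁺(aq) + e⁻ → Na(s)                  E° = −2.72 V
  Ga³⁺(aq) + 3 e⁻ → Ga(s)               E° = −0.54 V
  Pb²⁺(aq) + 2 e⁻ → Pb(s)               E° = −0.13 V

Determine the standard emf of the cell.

Of the two couples in this cell, the one with the more positive reduction potential is reduced at the cathode: here that is Pb²⁺/Pb (−0.13 V); Ga³⁺/Ga (−0.54 V) is the anode.
E°cell = E°(cathode) − E°(anode) = −0.13 − (−0.54) = +0.41 V.

+0.41 V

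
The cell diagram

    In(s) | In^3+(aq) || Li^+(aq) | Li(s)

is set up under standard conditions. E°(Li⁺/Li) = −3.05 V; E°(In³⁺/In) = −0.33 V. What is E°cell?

By convention the left-hand electrode in cell notation is the anode (oxidation) and the right-hand electrode is the cathode (reduction).
E°cell = E°(right) − E°(left) = −3.05 − (−0.33) = −2.72 V.
The negative sign shows that, as written, the cell would require an external voltage to drive the reaction.

−2.72 V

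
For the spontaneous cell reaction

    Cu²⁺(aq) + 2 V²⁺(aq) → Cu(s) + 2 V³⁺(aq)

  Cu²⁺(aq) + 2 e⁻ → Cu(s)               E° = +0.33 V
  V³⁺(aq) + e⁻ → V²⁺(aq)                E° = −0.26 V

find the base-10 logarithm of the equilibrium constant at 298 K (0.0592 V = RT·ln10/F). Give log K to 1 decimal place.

log K = 19.9

The Cu²⁺/Cu couple is reduced (cathode); E°cell = +0.33 − (−0.26) = +0.59 V with n = 2.
At equilibrium E = 0, so log K = nE°cell / 0.0592 = (2)(+0.59) / 0.0592 = 19.9.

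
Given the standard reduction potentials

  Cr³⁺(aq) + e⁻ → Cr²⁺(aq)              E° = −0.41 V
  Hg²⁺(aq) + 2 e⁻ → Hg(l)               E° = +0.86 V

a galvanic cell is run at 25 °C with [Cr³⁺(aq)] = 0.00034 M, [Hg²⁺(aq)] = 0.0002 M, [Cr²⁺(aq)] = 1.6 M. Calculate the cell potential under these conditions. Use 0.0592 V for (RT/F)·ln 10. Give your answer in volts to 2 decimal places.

Hg²⁺/Hg is reduced (cathode, E° = +0.86 V) and Cr³⁺/Cr²⁺ is oxidized (anode).
E°cell = +0.86 − (−0.41) = +1.27 V, with n = 2 electrons transferred.
The balanced reaction is Hg²⁺(aq) + 2 Cr²⁺(aq) → Hg(l) + 2 Cr³⁺(aq), so Q = [Cr³⁺(aq)]^2 / ([Hg²⁺(aq)]·[Cr²⁺(aq)]^2) = 0.000226 and log Q = −3.646.
Applying E = E° − (RT ln10/nF)·log Q gives +1.27 − (0.0592/2)(−3.646) = +1.38 V.

+1.38 V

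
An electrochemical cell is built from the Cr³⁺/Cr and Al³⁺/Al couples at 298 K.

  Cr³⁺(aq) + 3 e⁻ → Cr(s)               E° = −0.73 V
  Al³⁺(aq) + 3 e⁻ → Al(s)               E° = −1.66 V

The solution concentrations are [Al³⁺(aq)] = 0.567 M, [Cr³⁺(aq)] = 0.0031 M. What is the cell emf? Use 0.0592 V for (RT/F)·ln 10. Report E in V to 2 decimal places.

Cr³⁺/Cr is reduced (cathode, E° = −0.73 V) and Al³⁺/Al is oxidized (anode).
The standard potential is −0.73 − (−1.66) = +0.93 V and the balanced reaction transfers n = 3 electrons.
The balanced reaction is Cr³⁺(aq) + Al(s) → Cr(s) + Al³⁺(aq), so Q = [Al³⁺(aq)] / [Cr³⁺(aq)] = 183 and log Q = 2.262.
E = E° − (0.0592/n)·log Q = +0.93 − (0.0592/3)(2.262) = +0.89 V.

+0.89 V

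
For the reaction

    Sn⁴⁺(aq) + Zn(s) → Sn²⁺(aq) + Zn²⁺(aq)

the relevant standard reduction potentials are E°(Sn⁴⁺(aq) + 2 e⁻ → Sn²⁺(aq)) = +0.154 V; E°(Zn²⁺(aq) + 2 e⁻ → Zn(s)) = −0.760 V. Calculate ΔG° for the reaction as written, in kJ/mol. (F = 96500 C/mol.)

In the reaction as written Sn⁴⁺(aq) is reduced, so the Sn⁴⁺/Sn²⁺ couple is the cathode and Zn²⁺/Zn is the anode.
E°cell = +0.154 − (−0.760) = +0.914 V; balancing electrons gives n = 2.
ΔG° = −nFE°cell = −(2)(96500)(+0.914) J/mol = −176 kJ/mol.

−176 kJ/mol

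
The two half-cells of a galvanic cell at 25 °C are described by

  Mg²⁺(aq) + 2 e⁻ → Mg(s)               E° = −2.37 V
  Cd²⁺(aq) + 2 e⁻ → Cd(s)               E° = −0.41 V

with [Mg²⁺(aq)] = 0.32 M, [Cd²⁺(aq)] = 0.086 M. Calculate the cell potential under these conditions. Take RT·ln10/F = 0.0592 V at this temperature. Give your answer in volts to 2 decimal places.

+1.94 V

The Cd²⁺/Cd couple has the more positive E°, so it is the cathode; Mg²⁺/Mg is the anode.
E°cell = E°cat − E°an = −0.41 − (−2.37) = +1.96 V; n = 2.
For the overall reaction Cd²⁺(aq) + Mg(s) → Cd(s) + Mg²⁺(aq), Q = [Mg²⁺(aq)] / [Cd²⁺(aq)] = 3.72, giving log Q = 0.571.
E = E° − (0.0592/n)·log Q = +1.96 − (0.0592/2)(0.571) = +1.94 V.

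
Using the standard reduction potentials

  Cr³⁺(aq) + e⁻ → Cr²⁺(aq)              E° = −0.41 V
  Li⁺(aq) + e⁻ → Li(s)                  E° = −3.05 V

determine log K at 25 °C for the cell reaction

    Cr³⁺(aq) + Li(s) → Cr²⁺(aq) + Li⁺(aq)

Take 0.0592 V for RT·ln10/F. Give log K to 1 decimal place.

The Cr³⁺/Cr²⁺ couple is reduced (cathode); E°cell = −0.41 − (−3.05) = +2.64 V with n = 1.
At equilibrium E = 0, so log K = nE°cell / 0.0592 = (1)(+2.64) / 0.0592 = 44.6.

log K = 44.6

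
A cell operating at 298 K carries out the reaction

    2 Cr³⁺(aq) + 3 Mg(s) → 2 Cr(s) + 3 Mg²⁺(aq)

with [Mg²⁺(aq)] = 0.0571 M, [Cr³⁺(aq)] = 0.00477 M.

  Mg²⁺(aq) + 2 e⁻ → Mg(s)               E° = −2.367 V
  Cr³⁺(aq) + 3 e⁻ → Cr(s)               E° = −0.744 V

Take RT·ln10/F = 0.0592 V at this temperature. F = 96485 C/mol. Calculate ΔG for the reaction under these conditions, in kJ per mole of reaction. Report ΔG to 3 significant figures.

E°cell = −0.744 − (−2.367) = +1.623 V; the balanced reaction transfers n = 6 electrons.
Here Q = [Mg²⁺(aq)]^3 / [Cr³⁺(aq)]^2 = 8.18 (log Q = 0.913), giving E = +1.623 − (0.0592/6)·(0.913) = +1.6140 V.
Finally ΔG = −nFE = −(6)(96485 C/mol)(+1.6140 V) = −934 kJ/mol.

−934 kJ/mol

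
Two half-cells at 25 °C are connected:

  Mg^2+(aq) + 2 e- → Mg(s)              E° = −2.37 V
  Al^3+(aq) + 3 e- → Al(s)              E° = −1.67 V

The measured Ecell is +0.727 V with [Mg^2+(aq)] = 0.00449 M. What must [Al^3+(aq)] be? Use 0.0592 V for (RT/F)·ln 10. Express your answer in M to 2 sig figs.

With Al³⁺/Al at the cathode and Mg²⁺/Mg at the anode, E°cell = −1.67 − (−2.37) = +0.70 V (n = 6).
Rearranging E = E° − (0.0592/n)·log Q gives log Q = 6(+0.70 − (+0.727))/0.0592 = −2.736.
Balancing electrons gives 2 Al^3+(aq) + 3 Mg(s) → 2 Al(s) + 3 Mg^2+(aq); thus Q = [Mg^2+(aq)]^3 / [Al^3+(aq)]^2.
Isolating [Al^3+(aq)] in Q = 10^{−2.736} yields log [Al^3+(aq)] = −2.154, i.e. 0.0070 M.

0.0070 M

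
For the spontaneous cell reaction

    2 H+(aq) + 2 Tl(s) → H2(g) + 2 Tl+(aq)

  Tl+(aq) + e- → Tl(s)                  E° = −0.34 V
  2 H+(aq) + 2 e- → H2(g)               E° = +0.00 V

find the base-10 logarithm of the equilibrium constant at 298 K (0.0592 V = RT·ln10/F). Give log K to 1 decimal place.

The 2H⁺/H₂ couple is reduced (cathode); E°cell = +0.00 − (−0.34) = +0.34 V with n = 2.
At equilibrium E = 0, so log K = nE°cell / 0.0592 = (2)(+0.34) / 0.0592 = 11.5.

log K = 11.5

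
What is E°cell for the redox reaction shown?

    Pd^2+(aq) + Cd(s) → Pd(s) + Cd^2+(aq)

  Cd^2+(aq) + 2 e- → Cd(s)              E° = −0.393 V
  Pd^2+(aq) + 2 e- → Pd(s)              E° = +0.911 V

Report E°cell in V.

+1.304 V

In the reaction as written, Pd^2+(aq) is reduced (cathode) and Cd^2+(aq) is produced by oxidation at the anode.
E°cell = E°(cathode) − E°(anode) = +0.911 − (−0.393) = +1.304 V.
The positive value indicates the reaction is spontaneous as written.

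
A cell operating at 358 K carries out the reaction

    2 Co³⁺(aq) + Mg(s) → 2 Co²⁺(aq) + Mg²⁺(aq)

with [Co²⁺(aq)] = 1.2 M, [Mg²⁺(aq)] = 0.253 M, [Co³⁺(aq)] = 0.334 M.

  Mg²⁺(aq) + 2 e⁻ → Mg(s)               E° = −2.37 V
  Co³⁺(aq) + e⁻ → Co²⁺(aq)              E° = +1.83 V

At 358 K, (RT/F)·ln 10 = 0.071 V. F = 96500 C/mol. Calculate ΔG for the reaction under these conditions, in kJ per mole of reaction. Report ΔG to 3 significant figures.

−807 kJ/mol

E°cell = +1.83 − (−2.37) = +4.20 V; the balanced reaction transfers n = 2 electrons.
Here Q = ([Co²⁺(aq)]^2·[Mg²⁺(aq)]) / [Co³⁺(aq)]^2 = 3.27 (log Q = 0.514), giving E = +4.20 − (0.071/2)·(0.514) = +4.1818 V.
Then ΔG = −nFE = −2 × 96500 × +4.1818 J/mol = −807 kJ/mol.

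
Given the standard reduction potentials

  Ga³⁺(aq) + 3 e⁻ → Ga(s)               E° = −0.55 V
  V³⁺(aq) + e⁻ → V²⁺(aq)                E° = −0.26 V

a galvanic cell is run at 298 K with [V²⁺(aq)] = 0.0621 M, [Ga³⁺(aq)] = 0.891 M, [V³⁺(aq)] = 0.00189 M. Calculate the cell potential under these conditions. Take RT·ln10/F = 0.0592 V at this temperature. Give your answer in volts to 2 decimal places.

Since E°(V³⁺/V²⁺) > E°(Ga³⁺/Ga), V³⁺/V²⁺ serves as the cathode.
The standard potential is −0.26 − (−0.55) = +0.29 V and the balanced reaction transfers n = 3 electrons.
The balanced reaction is 3 V³⁺(aq) + Ga(s) → 3 V²⁺(aq) + Ga³⁺(aq), so Q = ([V²⁺(aq)]^3·[Ga³⁺(aq)]) / [V³⁺(aq)]^3 = 3.16×10^4 and log Q = 4.500.
Applying E = E° − (RT ln10/nF)·log Q gives +0.29 − (0.0592/3)(4.500) = +0.20 V.

+0.20 V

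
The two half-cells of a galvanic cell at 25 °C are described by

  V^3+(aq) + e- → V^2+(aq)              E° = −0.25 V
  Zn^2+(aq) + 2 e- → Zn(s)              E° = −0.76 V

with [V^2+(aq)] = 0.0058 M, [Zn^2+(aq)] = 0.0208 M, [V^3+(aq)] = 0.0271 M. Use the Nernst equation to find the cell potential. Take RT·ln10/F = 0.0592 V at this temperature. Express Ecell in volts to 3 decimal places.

+0.599 V

Since E°(V³⁺/V²⁺) > E°(Zn²⁺/Zn), V³⁺/V²⁺ serves as the cathode.
The standard potential is −0.25 − (−0.76) = +0.51 V and the balanced reaction transfers n = 2 electrons.
The balanced reaction is 2 V^3+(aq) + Zn(s) → 2 V^2+(aq) + Zn^2+(aq), so Q = ([V^2+(aq)]^2·[Zn^2+(aq)]) / [V^3+(aq)]^2 = 0.000953 and log Q = −3.021.
E = E° − (0.0592/n)·log Q = +0.51 − (0.0592/2)(−3.021) = +0.599 V.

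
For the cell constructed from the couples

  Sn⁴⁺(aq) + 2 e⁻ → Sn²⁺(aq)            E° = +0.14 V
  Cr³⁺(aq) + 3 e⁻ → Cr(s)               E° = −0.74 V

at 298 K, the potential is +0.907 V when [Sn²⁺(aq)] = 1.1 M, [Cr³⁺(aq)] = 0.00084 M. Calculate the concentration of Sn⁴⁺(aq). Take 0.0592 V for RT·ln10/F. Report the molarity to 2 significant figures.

0.080 M

With Sn⁴⁺/Sn²⁺ at the cathode and Cr³⁺/Cr at the anode, E°cell = +0.14 − (−0.74) = +0.88 V (n = 6).
Rearranging E = E° − (0.0592/n)·log Q gives log Q = 6(+0.88 − (+0.907))/0.0592 = −2.736.
The balanced reaction is 3 Sn⁴⁺(aq) + 2 Cr(s) → 3 Sn²⁺(aq) + 2 Cr³⁺(aq), so Q = ([Sn²⁺(aq)]^3·[Cr³⁺(aq)]^2) / [Sn⁴⁺(aq)]^3.
Solving for the unknown gives log [Sn⁴⁺(aq)] = −1.097, so [Sn⁴⁺(aq)] ≈ 0.080 M.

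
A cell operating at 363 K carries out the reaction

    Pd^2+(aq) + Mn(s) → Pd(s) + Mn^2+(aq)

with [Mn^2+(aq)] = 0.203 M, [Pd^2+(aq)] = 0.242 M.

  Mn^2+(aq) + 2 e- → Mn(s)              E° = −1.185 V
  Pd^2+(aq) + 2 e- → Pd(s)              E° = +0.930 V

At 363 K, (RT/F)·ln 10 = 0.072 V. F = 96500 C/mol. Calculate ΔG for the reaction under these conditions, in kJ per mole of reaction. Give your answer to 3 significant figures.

−409 kJ/mol

With Pd²⁺/Pd reduced at the cathode, E°cell = +0.930 − (−1.185) = +2.115 V and n = 2.
The reaction quotient is [Mn^2+(aq)] / [Pd^2+(aq)] = 0.839; by Nernst, E = +2.115 − (0.072/2)(−0.076) = +2.1177 V.
Then ΔG = −nFE = −2 × 96500 × +2.1177 J/mol = −409 kJ/mol.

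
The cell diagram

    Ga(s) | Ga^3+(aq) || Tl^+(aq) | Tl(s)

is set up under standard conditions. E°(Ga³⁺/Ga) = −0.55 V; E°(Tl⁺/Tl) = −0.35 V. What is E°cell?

+0.20 V

By convention the left-hand electrode in cell notation is the anode (oxidation) and the right-hand electrode is the cathode (reduction).
E°cell = E°(right) − E°(left) = −0.35 − (−0.55) = +0.20 V.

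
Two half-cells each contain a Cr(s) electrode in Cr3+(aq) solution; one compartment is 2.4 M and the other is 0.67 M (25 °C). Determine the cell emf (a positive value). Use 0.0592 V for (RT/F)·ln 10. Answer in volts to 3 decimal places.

For a concentration cell E°cell = 0, since both electrodes use the same couple.
The compartment with the higher Cr3+(aq) concentration (2.4 M) acts as the cathode; ions are reduced there and produced at the dilute (0.67 M) anode.
With n = 3, Ecell = −(0.0592/3)·log([dilute]/[conc]) = −(0.0592/3)·log(0.67/2.4) = +0.011 V.

0.011 V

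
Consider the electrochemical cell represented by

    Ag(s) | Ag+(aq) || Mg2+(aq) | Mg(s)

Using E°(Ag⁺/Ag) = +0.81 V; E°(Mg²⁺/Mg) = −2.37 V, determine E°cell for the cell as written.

−3.18 V

By convention the left-hand electrode in cell notation is the anode (oxidation) and the right-hand electrode is the cathode (reduction).
E°cell = E°(right) − E°(left) = −2.37 − (+0.81) = −3.18 V.
The negative sign shows that, as written, the cell would require an external voltage to drive the reaction.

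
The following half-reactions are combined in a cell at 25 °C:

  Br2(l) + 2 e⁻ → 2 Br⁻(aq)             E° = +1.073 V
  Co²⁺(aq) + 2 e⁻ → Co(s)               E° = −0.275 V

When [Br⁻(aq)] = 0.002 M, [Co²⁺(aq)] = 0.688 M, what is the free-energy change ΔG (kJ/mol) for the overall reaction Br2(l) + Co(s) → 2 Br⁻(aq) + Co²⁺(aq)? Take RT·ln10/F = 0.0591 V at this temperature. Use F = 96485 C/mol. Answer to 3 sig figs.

With Br₂/Br⁻ reduced at the cathode, E°cell = +1.073 − (−0.275) = +1.348 V and n = 2.
Here Q = [Br⁻(aq)]^2·[Co²⁺(aq)] = 2.75×10^−6 (log Q = −5.560), giving E = +1.348 − (0.0591/2)·(−5.560) = +1.5123 V.
Finally ΔG = −nFE = −(2)(96485 C/mol)(+1.5123 V) = −292 kJ/mol.

−292 kJ/mol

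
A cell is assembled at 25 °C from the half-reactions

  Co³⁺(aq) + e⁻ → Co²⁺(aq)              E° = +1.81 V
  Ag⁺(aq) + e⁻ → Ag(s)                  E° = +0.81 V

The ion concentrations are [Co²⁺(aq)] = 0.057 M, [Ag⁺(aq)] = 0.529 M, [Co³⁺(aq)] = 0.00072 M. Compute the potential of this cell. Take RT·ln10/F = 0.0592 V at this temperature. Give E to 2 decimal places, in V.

Since E°(Co³⁺/Co²⁺) > E°(Ag⁺/Ag), Co³⁺/Co²⁺ serves as the cathode.
The standard potential is +1.81 − (+0.81) = +1.00 V and the balanced reaction transfers n = 1 electron.
The balanced reaction is Co³⁺(aq) + Ag(s) → Co²⁺(aq) + Ag⁺(aq), so Q = ([Co²⁺(aq)]·[Ag⁺(aq)]) / [Co³⁺(aq)] = 41.9 and log Q = 1.622.
By the Nernst equation, E = +1.00 − (0.0592/1)·(1.622) = +0.90 V.

+0.90 V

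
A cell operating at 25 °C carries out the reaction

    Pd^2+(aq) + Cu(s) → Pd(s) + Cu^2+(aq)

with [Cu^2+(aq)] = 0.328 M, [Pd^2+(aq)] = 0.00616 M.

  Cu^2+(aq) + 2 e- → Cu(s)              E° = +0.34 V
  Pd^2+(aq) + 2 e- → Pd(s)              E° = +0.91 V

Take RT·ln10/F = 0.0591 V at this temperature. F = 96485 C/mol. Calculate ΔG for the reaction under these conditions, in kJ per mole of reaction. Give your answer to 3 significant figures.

−100 kJ/mol

E°cell = +0.91 − (+0.34) = +0.57 V; the balanced reaction transfers n = 2 electrons.
Here Q = [Cu^2+(aq)] / [Pd^2+(aq)] = 53.2 (log Q = 1.726), giving E = +0.57 − (0.0591/2)·(1.726) = +0.5190 V.
ΔG = −nFE = −(2)(96485)(+0.5190) J/mol = −100 kJ/mol.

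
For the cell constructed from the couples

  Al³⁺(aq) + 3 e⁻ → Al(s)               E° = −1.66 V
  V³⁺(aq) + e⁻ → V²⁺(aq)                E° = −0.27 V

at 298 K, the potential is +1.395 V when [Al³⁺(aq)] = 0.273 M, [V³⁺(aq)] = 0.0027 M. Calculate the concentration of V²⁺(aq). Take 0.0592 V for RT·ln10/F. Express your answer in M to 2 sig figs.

V³⁺/V²⁺ is the cathode (higher E°); E°cell = −0.27 − (−1.66) = +1.39 V with n = 3.
From the Nernst equation, log Q = n(E° − E)/0.0592 = 3·(+1.39 − (+1.395))/0.0592 = −0.253.
The balanced reaction is 3 V³⁺(aq) + Al(s) → 3 V²⁺(aq) + Al³⁺(aq), so Q = ([V²⁺(aq)]^3·[Al³⁺(aq)]) / [V³⁺(aq)]^3.
Substituting the known concentrations and solving, log [V²⁺(aq)] = −2.465 and [V²⁺(aq)] = 0.0034 M.

0.0034 M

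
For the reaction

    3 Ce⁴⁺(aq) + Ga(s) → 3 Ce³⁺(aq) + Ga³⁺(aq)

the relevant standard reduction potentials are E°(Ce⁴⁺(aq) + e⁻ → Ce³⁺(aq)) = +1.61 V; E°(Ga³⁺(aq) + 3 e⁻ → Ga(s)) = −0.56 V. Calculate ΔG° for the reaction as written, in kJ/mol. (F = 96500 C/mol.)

−628 kJ/mol

In the reaction as written Ce⁴⁺(aq) is reduced, so the Ce⁴⁺/Ce³⁺ couple is the cathode and Ga³⁺/Ga is the anode.
E°cell = +1.61 − (−0.56) = +2.17 V; balancing electrons gives n = 3.
ΔG° = −nFE°cell = −(3)(96500)(+2.17) J/mol = −628 kJ/mol.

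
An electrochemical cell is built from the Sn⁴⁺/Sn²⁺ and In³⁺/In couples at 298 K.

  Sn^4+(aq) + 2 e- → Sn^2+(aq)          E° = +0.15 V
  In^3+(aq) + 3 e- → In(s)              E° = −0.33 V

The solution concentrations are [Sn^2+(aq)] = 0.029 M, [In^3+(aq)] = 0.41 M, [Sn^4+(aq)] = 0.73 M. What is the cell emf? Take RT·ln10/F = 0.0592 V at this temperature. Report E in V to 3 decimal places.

+0.529 V

The Sn⁴⁺/Sn²⁺ couple has the more positive E°, so it is the cathode; In³⁺/In is the anode.
E°cell = E°cat − E°an = +0.15 − (−0.33) = +0.48 V; n = 6.
Balancing gives 3 Sn^4+(aq) + 2 In(s) → 3 Sn^2+(aq) + 2 In^3+(aq); hence Q = ([Sn^2+(aq)]^3·[In^3+(aq)]^2) / [Sn^4+(aq)]^3 = 1.05×10^−5 (log Q = −4.977).
E = E° − (0.0592/n)·log Q = +0.48 − (0.0592/6)(−4.977) = +0.529 V.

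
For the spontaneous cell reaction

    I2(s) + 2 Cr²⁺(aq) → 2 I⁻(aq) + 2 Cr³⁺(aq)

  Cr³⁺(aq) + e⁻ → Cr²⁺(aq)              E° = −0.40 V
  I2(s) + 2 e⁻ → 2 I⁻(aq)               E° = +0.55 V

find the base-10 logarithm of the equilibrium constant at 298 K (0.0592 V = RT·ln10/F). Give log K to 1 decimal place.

The I₂/I⁻ couple is reduced (cathode); E°cell = +0.55 − (−0.40) = +0.95 V with n = 2.
At equilibrium E = 0, so log K = nE°cell / 0.0592 = (2)(+0.95) / 0.0592 = 32.1.

log K = 32.1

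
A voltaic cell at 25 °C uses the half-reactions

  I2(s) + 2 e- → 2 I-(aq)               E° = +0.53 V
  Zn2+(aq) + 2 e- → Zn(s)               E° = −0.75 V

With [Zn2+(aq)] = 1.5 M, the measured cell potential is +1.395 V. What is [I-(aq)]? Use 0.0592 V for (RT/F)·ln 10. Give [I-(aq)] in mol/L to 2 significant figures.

The I₂/I⁻ couple has the larger reduction potential, so it is the cathode: E°cell = +0.53 − (−0.75) = +1.28 V and n = 2.
From the Nernst equation, log Q = n(E° − E)/0.0592 = 2·(+1.28 − (+1.395))/0.0592 = −3.885.
The balanced reaction is I2(s) + Zn(s) → 2 I-(aq) + Zn2+(aq), so Q = [I-(aq)]^2·[Zn2+(aq)].
Solving for the unknown gives log [I-(aq)] = −2.031, so [I-(aq)] ≈ 0.0093 M.

0.0093 M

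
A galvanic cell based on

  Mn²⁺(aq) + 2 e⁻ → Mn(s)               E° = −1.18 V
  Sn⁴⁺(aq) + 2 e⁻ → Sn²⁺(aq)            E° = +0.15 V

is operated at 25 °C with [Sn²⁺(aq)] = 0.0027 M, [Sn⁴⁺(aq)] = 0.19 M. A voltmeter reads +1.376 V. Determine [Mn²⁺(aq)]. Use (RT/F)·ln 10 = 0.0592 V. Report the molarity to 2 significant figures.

2.0 M

The Sn⁴⁺/Sn²⁺ couple has the larger reduction potential, so it is the cathode: E°cell = +0.15 − (−1.18) = +1.33 V and n = 2.
From the Nernst equation, log Q = n(E° − E)/0.0592 = 2·(+1.33 − (+1.376))/0.0592 = −1.554.
For Sn⁴⁺(aq) + Mn(s) → Sn²⁺(aq) + Mn²⁺(aq), the reaction quotient is Q = ([Sn²⁺(aq)]·[Mn²⁺(aq)]) / [Sn⁴⁺(aq)].
Substituting the known concentrations and solving, log [Mn²⁺(aq)] = 0.293 and [Mn²⁺(aq)] = 2.0 M.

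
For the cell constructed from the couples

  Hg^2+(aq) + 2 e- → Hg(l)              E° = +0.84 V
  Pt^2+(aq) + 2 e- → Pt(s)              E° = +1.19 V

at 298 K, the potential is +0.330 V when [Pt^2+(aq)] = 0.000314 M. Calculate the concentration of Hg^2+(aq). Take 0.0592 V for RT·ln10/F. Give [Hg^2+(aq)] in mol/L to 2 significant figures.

0.0015 M

With Pt²⁺/Pt at the cathode and Hg²⁺/Hg at the anode, E°cell = +1.19 − (+0.84) = +0.35 V (n = 2).
Since E = E° − (0.0592/n)·log Q, log Q = n(E° − E)/0.0592 = 0.676.
The balanced reaction is Pt^2+(aq) + Hg(l) → Pt(s) + Hg^2+(aq), so Q = [Hg^2+(aq)] / [Pt^2+(aq)].
Isolating [Hg^2+(aq)] in Q = 10^{0.676} yields log [Hg^2+(aq)] = −2.827, i.e. 0.0015 M.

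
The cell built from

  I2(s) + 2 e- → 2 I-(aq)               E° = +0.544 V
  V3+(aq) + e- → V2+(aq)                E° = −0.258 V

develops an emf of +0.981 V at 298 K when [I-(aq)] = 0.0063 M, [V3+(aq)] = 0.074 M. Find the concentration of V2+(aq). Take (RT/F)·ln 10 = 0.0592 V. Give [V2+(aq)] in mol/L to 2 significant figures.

0.49 M

The I₂/I⁻ couple has the larger reduction potential, so it is the cathode: E°cell = +0.544 − (−0.258) = +0.802 V and n = 2.
From the Nernst equation, log Q = n(E° − E)/0.0592 = 2·(+0.802 − (+0.981))/0.0592 = −6.047.
The balanced reaction is I2(s) + 2 V2+(aq) → 2 I-(aq) + 2 V3+(aq), so Q = ([I-(aq)]^2·[V3+(aq)]^2) / [V2+(aq)]^2.
Substituting the known concentrations and solving, log [V2+(aq)] = −0.308 and [V2+(aq)] = 0.49 M.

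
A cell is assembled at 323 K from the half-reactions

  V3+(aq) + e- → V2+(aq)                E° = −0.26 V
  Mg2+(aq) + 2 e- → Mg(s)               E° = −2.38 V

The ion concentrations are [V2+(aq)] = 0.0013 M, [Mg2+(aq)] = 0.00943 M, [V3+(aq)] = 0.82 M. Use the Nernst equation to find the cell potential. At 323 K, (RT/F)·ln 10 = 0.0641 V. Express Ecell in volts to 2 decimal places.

+2.36 V

Since E°(V³⁺/V²⁺) > E°(Mg²⁺/Mg), V³⁺/V²⁺ serves as the cathode.
E°cell = E°cat − E°an = −0.26 − (−2.38) = +2.12 V; n = 2.
The balanced reaction is 2 V3+(aq) + Mg(s) → 2 V2+(aq) + Mg2+(aq), so Q = ([V2+(aq)]^2·[Mg2+(aq)]) / [V3+(aq)]^2 = 2.37×10^−8 and log Q = −7.625.
By the Nernst equation, E = +2.12 − (0.0641/2)·(−7.625) = +2.36 V.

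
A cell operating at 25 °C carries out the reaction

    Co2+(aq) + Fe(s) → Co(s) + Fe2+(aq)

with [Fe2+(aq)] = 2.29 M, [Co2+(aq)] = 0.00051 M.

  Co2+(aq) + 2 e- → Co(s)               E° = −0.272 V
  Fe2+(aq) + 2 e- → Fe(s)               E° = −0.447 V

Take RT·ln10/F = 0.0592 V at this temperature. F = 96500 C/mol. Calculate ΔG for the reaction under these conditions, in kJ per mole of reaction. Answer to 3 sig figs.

−12.9 kJ/mol

With Co²⁺/Co reduced at the cathode, E°cell = −0.272 − (−0.447) = +0.175 V and n = 2.
Q = [Fe2+(aq)] / [Co2+(aq)] = 4.49×10^3, so log Q = 3.652 and E = +0.175 − (0.0592/2)(3.652) = +0.0669 V.
Finally ΔG = −nFE = −(2)(96500 C/mol)(+0.0669 V) = −12.9 kJ/mol.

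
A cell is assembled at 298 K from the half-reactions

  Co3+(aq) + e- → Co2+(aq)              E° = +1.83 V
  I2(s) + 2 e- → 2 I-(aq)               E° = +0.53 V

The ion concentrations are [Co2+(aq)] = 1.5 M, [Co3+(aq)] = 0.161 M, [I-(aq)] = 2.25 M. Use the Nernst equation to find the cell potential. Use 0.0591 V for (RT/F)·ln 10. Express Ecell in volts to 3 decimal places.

Co³⁺/Co²⁺ is reduced (cathode, E° = +1.83 V) and I₂/I⁻ is oxidized (anode).
E°cell = E°cat − E°an = +1.83 − (+0.53) = +1.30 V; n = 2.
Balancing gives 2 Co3+(aq) + 2 I-(aq) → 2 Co2+(aq) + I2(s); hence Q = [Co2+(aq)]^2 / ([Co3+(aq)]^2·[I-(aq)]^2) = 17.1 (log Q = 1.234).
E = E° − (0.0591/n)·log Q = +1.30 − (0.0591/2)(1.234) = +1.264 V.

+1.264 V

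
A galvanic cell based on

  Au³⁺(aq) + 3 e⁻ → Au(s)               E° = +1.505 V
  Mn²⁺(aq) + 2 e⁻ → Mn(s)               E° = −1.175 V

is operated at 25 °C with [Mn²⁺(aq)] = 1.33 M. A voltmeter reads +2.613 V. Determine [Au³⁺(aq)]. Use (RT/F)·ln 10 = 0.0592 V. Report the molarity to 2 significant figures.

0.00062 M

With Au³⁺/Au at the cathode and Mn²⁺/Mn at the anode, E°cell = +1.505 − (−1.175) = +2.680 V (n = 6).
From the Nernst equation, log Q = n(E° − E)/0.0592 = 6·(+2.680 − (+2.613))/0.0592 = 6.791.
For 2 Au³⁺(aq) + 3 Mn(s) → 2 Au(s) + 3 Mn²⁺(aq), the reaction quotient is Q = [Mn²⁺(aq)]^3 / [Au³⁺(aq)]^2.
Solving for the unknown gives log [Au³⁺(aq)] = −3.210, so [Au³⁺(aq)] ≈ 0.00062 M.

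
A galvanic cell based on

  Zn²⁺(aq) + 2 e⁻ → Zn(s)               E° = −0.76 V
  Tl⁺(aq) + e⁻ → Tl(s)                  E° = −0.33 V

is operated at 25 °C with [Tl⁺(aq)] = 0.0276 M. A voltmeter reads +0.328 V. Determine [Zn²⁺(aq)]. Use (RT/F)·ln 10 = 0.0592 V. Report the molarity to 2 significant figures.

Tl⁺/Tl is the cathode (higher E°); E°cell = −0.33 − (−0.76) = +0.43 V with n = 2.
Since E = E° − (0.0592/n)·log Q, log Q = n(E° − E)/0.0592 = 3.446.
For 2 Tl⁺(aq) + Zn(s) → 2 Tl(s) + Zn²⁺(aq), the reaction quotient is Q = [Zn²⁺(aq)] / [Tl⁺(aq)]^2.
Isolating [Zn²⁺(aq)] in Q = 10^{3.446} yields log [Zn²⁺(aq)] = 0.328, i.e. 2.1 M.

2.1 M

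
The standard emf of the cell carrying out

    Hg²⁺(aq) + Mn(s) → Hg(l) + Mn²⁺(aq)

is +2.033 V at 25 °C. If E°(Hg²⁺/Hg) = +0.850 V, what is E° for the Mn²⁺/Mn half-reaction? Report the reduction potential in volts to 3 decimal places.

−1.183 V

In the reaction as written the Hg²⁺/Hg couple is reduced (cathode) and Mn²⁺/Mn is oxidized (anode), so E°cell = E°(Hg²⁺/Hg) − E°(Mn²⁺/Mn).
E°(Mn²⁺/Mn) = E°(cathode) − E°cell = +0.850 − (+2.033) = −1.183 V.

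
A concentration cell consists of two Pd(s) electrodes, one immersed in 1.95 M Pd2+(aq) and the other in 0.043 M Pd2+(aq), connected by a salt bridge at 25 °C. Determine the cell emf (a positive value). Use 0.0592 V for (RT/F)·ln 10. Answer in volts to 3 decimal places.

For a concentration cell E°cell = 0, since both electrodes use the same couple.
The compartment with the higher Pd2+(aq) concentration (1.95 M) acts as the cathode; ions are reduced there and produced at the dilute (0.043 M) anode.
With n = 2, Ecell = −(0.0592/2)·log([dilute]/[conc]) = −(0.0592/2)·log(0.043/1.95) = +0.049 V.

0.049 V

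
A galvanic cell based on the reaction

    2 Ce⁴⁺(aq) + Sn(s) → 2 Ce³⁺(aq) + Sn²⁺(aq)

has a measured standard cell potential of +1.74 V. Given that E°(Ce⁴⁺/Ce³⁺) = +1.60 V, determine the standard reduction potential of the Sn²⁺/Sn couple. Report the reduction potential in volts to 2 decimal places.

−0.14 V

In the reaction as written the Ce⁴⁺/Ce³⁺ couple is reduced (cathode) and Sn²⁺/Sn is oxidized (anode), so E°cell = E°(Ce⁴⁺/Ce³⁺) − E°(Sn²⁺/Sn).
E°(Sn²⁺/Sn) = E°(cathode) − E°cell = +1.60 − (+1.74) = −0.14 V.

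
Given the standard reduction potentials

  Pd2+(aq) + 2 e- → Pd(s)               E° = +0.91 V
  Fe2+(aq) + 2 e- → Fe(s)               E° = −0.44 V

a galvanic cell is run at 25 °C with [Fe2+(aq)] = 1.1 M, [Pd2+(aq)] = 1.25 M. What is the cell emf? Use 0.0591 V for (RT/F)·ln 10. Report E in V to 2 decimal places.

The Pd²⁺/Pd couple has the more positive E°, so it is the cathode; Fe²⁺/Fe is the anode.
E°cell = +0.91 − (−0.44) = +1.35 V, with n = 2 electrons transferred.
The balanced reaction is Pd2+(aq) + Fe(s) → Pd(s) + Fe2+(aq), so Q = [Fe2+(aq)] / [Pd2+(aq)] = 0.88 and log Q = −0.056.
By the Nernst equation, E = +1.35 − (0.0591/2)·(−0.056) = +1.35 V.

+1.35 V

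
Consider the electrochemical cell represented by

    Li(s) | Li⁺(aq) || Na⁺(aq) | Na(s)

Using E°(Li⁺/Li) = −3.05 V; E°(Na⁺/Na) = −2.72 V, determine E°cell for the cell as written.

+0.33 V

By convention the left-hand electrode in cell notation is the anode (oxidation) and the right-hand electrode is the cathode (reduction).
E°cell = E°(right) − E°(left) = −2.72 − (−3.05) = +0.33 V.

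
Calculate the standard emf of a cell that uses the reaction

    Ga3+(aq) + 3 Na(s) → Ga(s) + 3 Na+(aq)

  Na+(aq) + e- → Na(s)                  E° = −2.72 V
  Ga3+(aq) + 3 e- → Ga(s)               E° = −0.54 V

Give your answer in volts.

Ga3+(aq) gains electrons, so the Ga³⁺/Ga couple is the cathode; the Na⁺/Na couple is the anode.
E°cell = E°(cathode) − E°(anode) = −0.54 − (−2.72) = +2.18 V.
The positive value indicates the reaction is spontaneous as written.

+2.18 V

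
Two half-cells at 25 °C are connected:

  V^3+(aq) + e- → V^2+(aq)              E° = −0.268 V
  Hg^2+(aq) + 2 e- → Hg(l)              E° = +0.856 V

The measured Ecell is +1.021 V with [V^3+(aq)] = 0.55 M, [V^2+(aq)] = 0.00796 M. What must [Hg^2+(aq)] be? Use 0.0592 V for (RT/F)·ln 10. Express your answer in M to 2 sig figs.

With Hg²⁺/Hg at the cathode and V³⁺/V²⁺ at the anode, E°cell = +0.856 − (−0.268) = +1.124 V (n = 2).
Since E = E° − (0.0592/n)·log Q, log Q = n(E° − E)/0.0592 = 3.480.
The balanced reaction is Hg^2+(aq) + 2 V^2+(aq) → Hg(l) + 2 V^3+(aq), so Q = [V^3+(aq)]^2 / ([Hg^2+(aq)]·[V^2+(aq)]^2).
Solving for the unknown gives log [Hg^2+(aq)] = 0.199, so [Hg^2+(aq)] ≈ 1.6 M.

1.6 M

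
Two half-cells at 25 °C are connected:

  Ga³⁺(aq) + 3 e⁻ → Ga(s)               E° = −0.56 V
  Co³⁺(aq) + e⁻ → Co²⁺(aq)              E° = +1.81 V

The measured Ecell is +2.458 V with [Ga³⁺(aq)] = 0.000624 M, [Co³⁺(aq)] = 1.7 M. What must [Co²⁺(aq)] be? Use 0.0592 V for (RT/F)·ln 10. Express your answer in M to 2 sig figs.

0.65 M

The Co³⁺/Co²⁺ couple has the larger reduction potential, so it is the cathode: E°cell = +1.81 − (−0.56) = +2.37 V and n = 3.
Rearranging E = E° − (0.0592/n)·log Q gives log Q = 3(+2.37 − (+2.458))/0.0592 = −4.459.
For 3 Co³⁺(aq) + Ga(s) → 3 Co²⁺(aq) + Ga³⁺(aq), the reaction quotient is Q = ([Co²⁺(aq)]^3·[Ga³⁺(aq)]) / [Co³⁺(aq)]^3.
Solving for the unknown gives log [Co²⁺(aq)] = −0.188, so [Co²⁺(aq)] ≈ 0.65 M.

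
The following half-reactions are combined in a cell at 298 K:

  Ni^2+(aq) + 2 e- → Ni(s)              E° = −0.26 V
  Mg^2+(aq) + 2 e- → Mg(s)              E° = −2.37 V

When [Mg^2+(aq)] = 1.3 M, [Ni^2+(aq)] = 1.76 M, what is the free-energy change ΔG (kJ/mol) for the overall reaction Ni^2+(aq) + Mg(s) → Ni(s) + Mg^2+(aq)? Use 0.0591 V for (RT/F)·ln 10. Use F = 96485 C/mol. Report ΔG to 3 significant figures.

E°cell = −0.26 − (−2.37) = +2.11 V; the balanced reaction transfers n = 2 electrons.
The reaction quotient is [Mg^2+(aq)] / [Ni^2+(aq)] = 0.739; by Nernst, E = +2.11 − (0.0591/2)(−0.132) = +2.1139 V.
Finally ΔG = −nFE = −(2)(96485 C/mol)(+2.1139 V) = −408 kJ/mol.

−408 kJ/mol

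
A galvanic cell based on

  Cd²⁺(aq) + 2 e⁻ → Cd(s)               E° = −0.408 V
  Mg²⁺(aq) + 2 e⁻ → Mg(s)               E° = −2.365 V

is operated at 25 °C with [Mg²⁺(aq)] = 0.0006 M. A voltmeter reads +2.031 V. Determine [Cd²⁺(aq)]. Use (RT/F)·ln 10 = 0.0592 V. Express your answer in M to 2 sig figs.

The Cd²⁺/Cd couple has the larger reduction potential, so it is the cathode: E°cell = −0.408 − (−2.365) = +1.957 V and n = 2.
Rearranging E = E° − (0.0592/n)·log Q gives log Q = 2(+1.957 − (+2.031))/0.0592 = −2.500.
For Cd²⁺(aq) + Mg(s) → Cd(s) + Mg²⁺(aq), the reaction quotient is Q = [Mg²⁺(aq)] / [Cd²⁺(aq)].
Isolating [Cd²⁺(aq)] in Q = 10^{−2.500} yields log [Cd²⁺(aq)] = −0.722, i.e. 0.19 M.

0.19 M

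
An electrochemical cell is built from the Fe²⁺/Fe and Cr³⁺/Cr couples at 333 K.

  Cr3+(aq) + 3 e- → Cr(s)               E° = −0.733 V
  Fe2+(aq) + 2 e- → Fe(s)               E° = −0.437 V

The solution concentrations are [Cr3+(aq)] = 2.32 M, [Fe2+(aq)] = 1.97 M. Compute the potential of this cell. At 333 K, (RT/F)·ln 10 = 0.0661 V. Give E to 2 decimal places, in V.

+0.30 V

Since E°(Fe²⁺/Fe) > E°(Cr³⁺/Cr), Fe²⁺/Fe serves as the cathode.
E°cell = E°cat − E°an = −0.437 − (−0.733) = +0.296 V; n = 6.
Balancing gives 3 Fe2+(aq) + 2 Cr(s) → 3 Fe(s) + 2 Cr3+(aq); hence Q = [Cr3+(aq)]^2 / [Fe2+(aq)]^3 = 0.704 (log Q = −0.152).
E = E° − (0.0661/n)·log Q = +0.296 − (0.0661/6)(−0.152) = +0.30 V.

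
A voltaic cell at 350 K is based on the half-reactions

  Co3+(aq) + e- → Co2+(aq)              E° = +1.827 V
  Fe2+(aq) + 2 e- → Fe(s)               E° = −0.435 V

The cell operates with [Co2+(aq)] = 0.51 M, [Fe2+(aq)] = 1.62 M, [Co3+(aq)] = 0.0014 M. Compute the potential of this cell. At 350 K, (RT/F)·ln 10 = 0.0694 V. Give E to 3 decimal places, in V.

Co³⁺/Co²⁺ is reduced (cathode, E° = +1.827 V) and Fe²⁺/Fe is oxidized (anode).
E°cell = +1.827 − (−0.435) = +2.262 V, with n = 2 electrons transferred.
The balanced reaction is 2 Co3+(aq) + Fe(s) → 2 Co2+(aq) + Fe2+(aq), so Q = ([Co2+(aq)]^2·[Fe2+(aq)]) / [Co3+(aq)]^2 = 2.15×10^5 and log Q = 5.332.
E = E° − (0.0694/n)·log Q = +2.262 − (0.0694/2)(5.332) = +2.077 V.

+2.077 V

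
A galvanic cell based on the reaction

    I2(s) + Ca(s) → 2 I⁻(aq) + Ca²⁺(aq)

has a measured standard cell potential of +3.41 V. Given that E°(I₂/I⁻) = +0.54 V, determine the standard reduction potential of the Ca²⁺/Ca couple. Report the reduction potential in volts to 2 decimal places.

In the reaction as written the I₂/I⁻ couple is reduced (cathode) and Ca²⁺/Ca is oxidized (anode), so E°cell = E°(I₂/I⁻) − E°(Ca²⁺/Ca).
E°(Ca²⁺/Ca) = E°(cathode) − E°cell = +0.54 − (+3.41) = −2.87 V.

−2.87 V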